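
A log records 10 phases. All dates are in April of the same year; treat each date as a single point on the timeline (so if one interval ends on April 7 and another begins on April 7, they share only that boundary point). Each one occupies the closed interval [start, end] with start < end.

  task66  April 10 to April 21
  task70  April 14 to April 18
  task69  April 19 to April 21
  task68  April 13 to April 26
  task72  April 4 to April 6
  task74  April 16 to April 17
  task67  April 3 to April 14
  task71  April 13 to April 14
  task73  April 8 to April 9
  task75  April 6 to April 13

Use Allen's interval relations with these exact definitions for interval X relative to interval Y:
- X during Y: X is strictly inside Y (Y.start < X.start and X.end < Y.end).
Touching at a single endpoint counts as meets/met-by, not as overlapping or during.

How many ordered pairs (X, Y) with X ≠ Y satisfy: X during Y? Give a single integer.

Checking all 90 ordered pairs for relation 'during'; matching pairs in alphabetical order:
(task69, task68): task69 during task68 ✓
(task70, task66): task70 during task66 ✓
(task70, task68): task70 during task68 ✓
(task71, task66): task71 during task66 ✓
(task72, task67): task72 during task67 ✓
(task73, task67): task73 during task67 ✓
(task73, task75): task73 during task75 ✓
(task74, task66): task74 during task66 ✓
(task74, task68): task74 during task68 ✓
(task74, task70): task74 during task70 ✓
(task75, task67): task75 during task67 ✓
Count: 11.

11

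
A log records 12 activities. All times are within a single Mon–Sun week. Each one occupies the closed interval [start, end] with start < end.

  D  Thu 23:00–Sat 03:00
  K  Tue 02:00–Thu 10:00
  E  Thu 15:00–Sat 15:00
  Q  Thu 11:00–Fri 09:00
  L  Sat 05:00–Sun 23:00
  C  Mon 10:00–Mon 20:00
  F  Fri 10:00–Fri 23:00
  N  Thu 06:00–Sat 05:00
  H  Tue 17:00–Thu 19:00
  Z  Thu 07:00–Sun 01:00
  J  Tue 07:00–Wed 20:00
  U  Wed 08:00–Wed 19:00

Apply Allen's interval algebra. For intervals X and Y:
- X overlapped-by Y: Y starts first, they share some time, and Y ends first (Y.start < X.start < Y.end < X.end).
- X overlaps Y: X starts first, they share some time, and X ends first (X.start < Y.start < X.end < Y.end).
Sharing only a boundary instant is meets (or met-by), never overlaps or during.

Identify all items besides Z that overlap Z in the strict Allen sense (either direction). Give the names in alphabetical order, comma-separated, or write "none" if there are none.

H, K, L, N

Target Z = [Thu 07:00, Sun 01:00].
C [Mon 10:00, Mon 20:00] → before → no.
D [Thu 23:00, Sat 03:00] → during → no.
E [Thu 15:00, Sat 15:00] → during → no.
F [Fri 10:00, Fri 23:00] → during → no.
H [Tue 17:00, Thu 19:00] → overlaps → yes.
J [Tue 07:00, Wed 20:00] → before → no.
K [Tue 02:00, Thu 10:00] → overlaps → yes.
L [Sat 05:00, Sun 23:00] → overlapped-by → yes.
N [Thu 06:00, Sat 05:00] → overlaps → yes.
Q [Thu 11:00, Fri 09:00] → during → no.
U [Wed 08:00, Wed 19:00] → before → no.
Result: H, K, L, N.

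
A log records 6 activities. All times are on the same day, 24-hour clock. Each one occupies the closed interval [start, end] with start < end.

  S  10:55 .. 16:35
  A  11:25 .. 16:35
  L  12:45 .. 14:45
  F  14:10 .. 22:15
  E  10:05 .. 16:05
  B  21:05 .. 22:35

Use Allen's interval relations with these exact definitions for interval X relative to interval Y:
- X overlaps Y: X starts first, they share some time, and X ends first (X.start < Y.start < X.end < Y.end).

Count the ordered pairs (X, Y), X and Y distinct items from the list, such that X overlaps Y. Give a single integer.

7

Checking all 30 ordered pairs for relation 'overlaps'; matching pairs in alphabetical order:
(A, F): A overlaps F ✓
(E, A): E overlaps A ✓
(E, F): E overlaps F ✓
(E, S): E overlaps S ✓
(F, B): F overlaps B ✓
(L, F): L overlaps F ✓
(S, F): S overlaps F ✓
Count: 7.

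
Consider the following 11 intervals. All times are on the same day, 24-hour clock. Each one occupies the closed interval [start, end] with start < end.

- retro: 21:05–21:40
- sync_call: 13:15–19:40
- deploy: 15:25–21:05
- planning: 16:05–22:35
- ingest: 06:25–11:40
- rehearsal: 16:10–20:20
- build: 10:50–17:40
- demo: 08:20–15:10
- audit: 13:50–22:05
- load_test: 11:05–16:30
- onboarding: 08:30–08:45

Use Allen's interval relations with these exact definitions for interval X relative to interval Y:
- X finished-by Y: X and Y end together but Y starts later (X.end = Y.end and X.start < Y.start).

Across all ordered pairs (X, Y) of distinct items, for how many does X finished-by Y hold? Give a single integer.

Checking all 110 ordered pairs for relation 'finished-by'; matching pairs in alphabetical order:
No pair satisfies it.
Count: 0.

0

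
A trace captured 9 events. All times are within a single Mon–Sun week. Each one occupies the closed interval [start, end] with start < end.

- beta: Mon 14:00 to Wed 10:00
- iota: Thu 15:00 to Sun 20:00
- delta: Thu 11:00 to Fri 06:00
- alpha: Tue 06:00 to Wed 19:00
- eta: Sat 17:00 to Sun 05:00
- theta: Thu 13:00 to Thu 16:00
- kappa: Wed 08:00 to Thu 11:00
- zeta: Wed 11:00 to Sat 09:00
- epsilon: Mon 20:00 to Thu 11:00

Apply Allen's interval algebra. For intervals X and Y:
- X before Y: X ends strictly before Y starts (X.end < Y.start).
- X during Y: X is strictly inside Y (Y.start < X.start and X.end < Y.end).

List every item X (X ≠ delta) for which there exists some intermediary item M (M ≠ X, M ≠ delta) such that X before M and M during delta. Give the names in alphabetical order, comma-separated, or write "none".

Target delta = [Thu 11:00, Fri 06:00].
Intermediaries M with M during delta: theta.
Via theta — items with X before theta: alpha, beta, epsilon, kappa.
Union: alpha, beta, epsilon, kappa.

alpha, beta, epsilon, kappa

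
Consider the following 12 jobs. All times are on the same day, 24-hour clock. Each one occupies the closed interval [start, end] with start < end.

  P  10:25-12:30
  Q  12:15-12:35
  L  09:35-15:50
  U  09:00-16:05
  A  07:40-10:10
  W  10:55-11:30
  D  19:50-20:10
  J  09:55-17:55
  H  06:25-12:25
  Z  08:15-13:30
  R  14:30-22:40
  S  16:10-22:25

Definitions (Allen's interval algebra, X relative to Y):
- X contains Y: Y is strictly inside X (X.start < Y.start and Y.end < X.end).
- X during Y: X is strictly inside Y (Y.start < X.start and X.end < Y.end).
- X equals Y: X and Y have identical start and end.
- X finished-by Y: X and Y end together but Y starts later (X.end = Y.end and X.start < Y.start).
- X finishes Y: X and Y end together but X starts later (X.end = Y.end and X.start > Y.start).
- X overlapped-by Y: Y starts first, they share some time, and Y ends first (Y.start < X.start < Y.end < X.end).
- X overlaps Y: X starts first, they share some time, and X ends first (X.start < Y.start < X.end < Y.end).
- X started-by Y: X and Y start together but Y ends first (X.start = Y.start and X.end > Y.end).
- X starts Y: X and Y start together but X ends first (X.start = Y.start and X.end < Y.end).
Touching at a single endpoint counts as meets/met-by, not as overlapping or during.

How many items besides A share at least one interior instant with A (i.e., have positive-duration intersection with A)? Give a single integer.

Target A = [07:40, 10:10].
D [19:50, 20:10] → after → no.
H [06:25, 12:25] → contains → counts.
J [09:55, 17:55] → overlapped-by → counts.
L [09:35, 15:50] → overlapped-by → counts.
P [10:25, 12:30] → after → no.
Q [12:15, 12:35] → after → no.
R [14:30, 22:40] → after → no.
S [16:10, 22:25] → after → no.
U [09:00, 16:05] → overlapped-by → counts.
W [10:55, 11:30] → after → no.
Z [08:15, 13:30] → overlapped-by → counts.
Total: 5.

5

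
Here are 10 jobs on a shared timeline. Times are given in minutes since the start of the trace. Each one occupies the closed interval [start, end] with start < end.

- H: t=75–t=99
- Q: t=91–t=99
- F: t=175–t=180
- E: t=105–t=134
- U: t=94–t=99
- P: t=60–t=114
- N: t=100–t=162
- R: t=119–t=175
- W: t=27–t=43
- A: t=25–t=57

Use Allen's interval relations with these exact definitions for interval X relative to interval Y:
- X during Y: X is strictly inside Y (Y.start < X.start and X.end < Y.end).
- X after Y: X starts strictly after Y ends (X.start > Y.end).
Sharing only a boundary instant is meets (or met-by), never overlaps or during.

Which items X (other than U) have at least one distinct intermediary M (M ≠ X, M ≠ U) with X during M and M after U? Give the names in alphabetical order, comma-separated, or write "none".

E

Target U = [t=94, t=99].
Intermediaries M with M after U: E, F, N, R.
Via E — items with X during E: none.
Via F — items with X during F: none.
Via N — items with X during N: E.
Via R — items with X during R: none.
Union: E.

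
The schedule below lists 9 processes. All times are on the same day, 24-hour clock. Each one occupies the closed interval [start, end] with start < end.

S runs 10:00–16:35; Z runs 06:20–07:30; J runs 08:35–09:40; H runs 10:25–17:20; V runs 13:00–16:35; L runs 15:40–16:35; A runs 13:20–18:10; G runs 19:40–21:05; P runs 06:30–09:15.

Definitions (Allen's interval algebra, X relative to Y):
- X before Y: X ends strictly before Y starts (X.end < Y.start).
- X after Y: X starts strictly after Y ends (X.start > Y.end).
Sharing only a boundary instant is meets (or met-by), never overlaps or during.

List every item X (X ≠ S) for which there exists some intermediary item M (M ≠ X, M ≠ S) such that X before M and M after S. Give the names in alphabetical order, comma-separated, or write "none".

A, H, J, L, P, V, Z

Target S = [10:00, 16:35].
Intermediaries M with M after S: G.
Via G — items with X before G: A, H, J, L, P, V, Z.
Union: A, H, J, L, P, V, Z.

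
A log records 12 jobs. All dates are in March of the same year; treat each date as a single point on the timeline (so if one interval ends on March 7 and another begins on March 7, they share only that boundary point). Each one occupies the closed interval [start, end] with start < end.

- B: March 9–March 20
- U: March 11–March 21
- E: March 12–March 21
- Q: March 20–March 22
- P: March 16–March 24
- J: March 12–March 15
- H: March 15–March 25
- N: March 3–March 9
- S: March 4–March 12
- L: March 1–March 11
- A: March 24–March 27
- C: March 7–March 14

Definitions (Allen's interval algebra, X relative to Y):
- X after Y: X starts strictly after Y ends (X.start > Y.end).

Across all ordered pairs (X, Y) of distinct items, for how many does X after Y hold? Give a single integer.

Checking all 132 ordered pairs for relation 'after'; matching pairs in alphabetical order:
(A, B): A after B ✓
(A, C): A after C ✓
(A, E): A after E ✓
(A, J): A after J ✓
(A, L): A after L ✓
(A, N): A after N ✓
(A, Q): A after Q ✓
(A, S): A after S ✓
(A, U): A after U ✓
(E, L): E after L ✓
(E, N): E after N ✓
(H, C): H after C ✓
(H, L): H after L ✓
(H, N): H after N ✓
(H, S): H after S ✓
(J, L): J after L ✓
(J, N): J after N ✓
(P, C): P after C ✓
(P, J): P after J ✓
(P, L): P after L ✓
(P, N): P after N ✓
(P, S): P after S ✓
(Q, C): Q after C ✓
(Q, J): Q after J ✓
... plus 4 further pairs not listed.
Count: 28.

28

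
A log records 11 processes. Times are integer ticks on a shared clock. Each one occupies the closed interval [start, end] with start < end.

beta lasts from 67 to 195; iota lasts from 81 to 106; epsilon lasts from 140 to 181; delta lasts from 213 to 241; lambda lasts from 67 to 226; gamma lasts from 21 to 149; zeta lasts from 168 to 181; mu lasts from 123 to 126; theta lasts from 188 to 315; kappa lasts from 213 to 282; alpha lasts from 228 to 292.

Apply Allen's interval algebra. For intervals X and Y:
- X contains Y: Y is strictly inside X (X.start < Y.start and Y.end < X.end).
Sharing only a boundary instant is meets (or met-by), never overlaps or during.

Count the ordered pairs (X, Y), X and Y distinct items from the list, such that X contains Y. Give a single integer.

13

Checking all 110 ordered pairs for relation 'contains'; matching pairs in alphabetical order:
(beta, epsilon): beta contains epsilon ✓
(beta, iota): beta contains iota ✓
(beta, mu): beta contains mu ✓
(beta, zeta): beta contains zeta ✓
(gamma, iota): gamma contains iota ✓
(gamma, mu): gamma contains mu ✓
(lambda, epsilon): lambda contains epsilon ✓
(lambda, iota): lambda contains iota ✓
(lambda, mu): lambda contains mu ✓
(lambda, zeta): lambda contains zeta ✓
(theta, alpha): theta contains alpha ✓
(theta, delta): theta contains delta ✓
(theta, kappa): theta contains kappa ✓
Count: 13.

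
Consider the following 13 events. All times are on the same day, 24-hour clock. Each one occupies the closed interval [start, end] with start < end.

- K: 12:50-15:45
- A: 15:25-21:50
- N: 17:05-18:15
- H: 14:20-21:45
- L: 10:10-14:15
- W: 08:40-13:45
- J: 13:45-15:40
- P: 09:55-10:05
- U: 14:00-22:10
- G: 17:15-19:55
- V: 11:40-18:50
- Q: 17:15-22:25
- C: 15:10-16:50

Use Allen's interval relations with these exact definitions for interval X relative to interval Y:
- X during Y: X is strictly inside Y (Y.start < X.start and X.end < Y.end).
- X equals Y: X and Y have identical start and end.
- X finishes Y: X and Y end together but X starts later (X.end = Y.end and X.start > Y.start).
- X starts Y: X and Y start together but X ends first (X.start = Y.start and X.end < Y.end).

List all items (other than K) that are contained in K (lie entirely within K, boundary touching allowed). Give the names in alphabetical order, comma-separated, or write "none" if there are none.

J

Target K = [12:50, 15:45].
A [15:25, 21:50] → overlapped-by → no.
C [15:10, 16:50] → overlapped-by → no.
G [17:15, 19:55] → after → no.
H [14:20, 21:45] → overlapped-by → no.
J [13:45, 15:40] → during → yes.
L [10:10, 14:15] → overlaps → no.
N [17:05, 18:15] → after → no.
P [09:55, 10:05] → before → no.
Q [17:15, 22:25] → after → no.
U [14:00, 22:10] → overlapped-by → no.
V [11:40, 18:50] → contains → no.
W [08:40, 13:45] → overlaps → no.
Result: J.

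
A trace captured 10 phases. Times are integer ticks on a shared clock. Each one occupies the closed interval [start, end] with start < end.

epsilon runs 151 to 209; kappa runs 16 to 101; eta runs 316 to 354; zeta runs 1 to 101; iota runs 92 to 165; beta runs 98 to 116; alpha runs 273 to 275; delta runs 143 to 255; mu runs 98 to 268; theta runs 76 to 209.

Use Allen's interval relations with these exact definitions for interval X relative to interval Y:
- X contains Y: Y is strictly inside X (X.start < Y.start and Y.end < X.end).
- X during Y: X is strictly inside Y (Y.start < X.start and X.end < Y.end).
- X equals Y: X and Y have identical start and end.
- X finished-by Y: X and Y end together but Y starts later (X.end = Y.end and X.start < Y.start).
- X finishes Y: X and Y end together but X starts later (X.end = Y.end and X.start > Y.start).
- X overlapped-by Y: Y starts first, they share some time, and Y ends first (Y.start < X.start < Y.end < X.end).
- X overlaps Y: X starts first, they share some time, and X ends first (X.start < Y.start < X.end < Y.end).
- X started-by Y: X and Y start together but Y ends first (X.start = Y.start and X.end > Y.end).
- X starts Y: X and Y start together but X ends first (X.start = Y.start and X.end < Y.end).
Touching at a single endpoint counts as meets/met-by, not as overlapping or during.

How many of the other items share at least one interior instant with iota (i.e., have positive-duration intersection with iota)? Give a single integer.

Target iota = [92, 165].
alpha [273, 275] → after → no.
beta [98, 116] → during → counts.
delta [143, 255] → overlapped-by → counts.
epsilon [151, 209] → overlapped-by → counts.
eta [316, 354] → after → no.
kappa [16, 101] → overlaps → counts.
mu [98, 268] → overlapped-by → counts.
theta [76, 209] → contains → counts.
zeta [1, 101] → overlaps → counts.
Total: 7.

7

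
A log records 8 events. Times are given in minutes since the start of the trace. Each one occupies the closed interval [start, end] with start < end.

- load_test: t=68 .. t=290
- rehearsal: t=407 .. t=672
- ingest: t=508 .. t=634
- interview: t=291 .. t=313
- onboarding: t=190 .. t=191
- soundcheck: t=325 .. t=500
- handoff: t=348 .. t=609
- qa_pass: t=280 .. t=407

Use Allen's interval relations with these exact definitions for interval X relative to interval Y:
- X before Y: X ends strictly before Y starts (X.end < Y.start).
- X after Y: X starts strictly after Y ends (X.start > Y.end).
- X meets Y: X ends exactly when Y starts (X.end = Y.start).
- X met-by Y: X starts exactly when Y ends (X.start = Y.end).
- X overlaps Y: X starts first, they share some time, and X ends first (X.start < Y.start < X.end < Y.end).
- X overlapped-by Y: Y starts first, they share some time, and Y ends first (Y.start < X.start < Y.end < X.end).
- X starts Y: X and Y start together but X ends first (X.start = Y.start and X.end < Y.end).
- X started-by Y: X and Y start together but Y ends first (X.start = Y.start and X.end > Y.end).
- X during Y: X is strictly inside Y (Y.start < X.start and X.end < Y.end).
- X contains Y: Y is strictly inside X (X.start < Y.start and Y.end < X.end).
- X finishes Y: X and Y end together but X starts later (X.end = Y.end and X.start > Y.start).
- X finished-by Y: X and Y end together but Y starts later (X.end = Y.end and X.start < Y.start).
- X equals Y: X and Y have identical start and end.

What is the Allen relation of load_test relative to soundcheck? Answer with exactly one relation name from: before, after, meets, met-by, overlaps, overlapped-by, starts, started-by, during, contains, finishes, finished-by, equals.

load_test = [t=68, t=290]; soundcheck = [t=325, t=500].
Compare endpoints: load_test.start < soundcheck.start, load_test.start < soundcheck.end, load_test.end < soundcheck.start, load_test.end < soundcheck.end.
That pattern is 'before'.

before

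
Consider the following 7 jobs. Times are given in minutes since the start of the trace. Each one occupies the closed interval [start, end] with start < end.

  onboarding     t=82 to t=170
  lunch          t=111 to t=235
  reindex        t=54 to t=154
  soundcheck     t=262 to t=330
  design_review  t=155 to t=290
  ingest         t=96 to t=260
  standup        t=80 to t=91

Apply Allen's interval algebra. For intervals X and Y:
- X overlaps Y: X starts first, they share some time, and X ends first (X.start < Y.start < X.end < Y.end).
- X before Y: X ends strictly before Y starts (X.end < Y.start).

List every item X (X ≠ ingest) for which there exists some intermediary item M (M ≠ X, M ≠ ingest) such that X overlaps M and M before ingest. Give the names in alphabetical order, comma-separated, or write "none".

none

Target ingest = [t=96, t=260].
Intermediaries M with M before ingest: standup.
Via standup — items with X overlaps standup: none.
Union: none.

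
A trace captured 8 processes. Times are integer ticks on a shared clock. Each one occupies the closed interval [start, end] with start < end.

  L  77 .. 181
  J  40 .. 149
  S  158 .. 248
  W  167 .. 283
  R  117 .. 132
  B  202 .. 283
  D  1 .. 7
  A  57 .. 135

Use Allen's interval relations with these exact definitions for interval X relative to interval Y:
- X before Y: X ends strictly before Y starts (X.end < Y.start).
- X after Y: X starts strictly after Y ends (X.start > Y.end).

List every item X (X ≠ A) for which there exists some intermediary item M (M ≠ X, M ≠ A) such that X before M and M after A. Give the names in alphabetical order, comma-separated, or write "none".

D, J, L, R

Target A = [57, 135].
Intermediaries M with M after A: B, S, W.
Via B — items with X before B: D, J, L, R.
Via S — items with X before S: D, J, R.
Via W — items with X before W: D, J, R.
Union: D, J, L, R.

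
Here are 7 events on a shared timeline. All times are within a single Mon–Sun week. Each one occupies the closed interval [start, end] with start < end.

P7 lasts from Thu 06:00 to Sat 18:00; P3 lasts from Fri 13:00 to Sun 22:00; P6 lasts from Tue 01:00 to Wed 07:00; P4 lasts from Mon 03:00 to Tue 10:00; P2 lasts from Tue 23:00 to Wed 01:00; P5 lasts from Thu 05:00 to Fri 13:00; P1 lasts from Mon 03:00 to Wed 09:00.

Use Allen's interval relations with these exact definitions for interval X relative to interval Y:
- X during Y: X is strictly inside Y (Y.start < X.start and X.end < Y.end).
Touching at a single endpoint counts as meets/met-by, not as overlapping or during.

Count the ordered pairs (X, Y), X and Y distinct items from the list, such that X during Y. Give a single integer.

3

Checking all 42 ordered pairs for relation 'during'; matching pairs in alphabetical order:
(P2, P1): P2 during P1 ✓
(P2, P6): P2 during P6 ✓
(P6, P1): P6 during P1 ✓
Count: 3.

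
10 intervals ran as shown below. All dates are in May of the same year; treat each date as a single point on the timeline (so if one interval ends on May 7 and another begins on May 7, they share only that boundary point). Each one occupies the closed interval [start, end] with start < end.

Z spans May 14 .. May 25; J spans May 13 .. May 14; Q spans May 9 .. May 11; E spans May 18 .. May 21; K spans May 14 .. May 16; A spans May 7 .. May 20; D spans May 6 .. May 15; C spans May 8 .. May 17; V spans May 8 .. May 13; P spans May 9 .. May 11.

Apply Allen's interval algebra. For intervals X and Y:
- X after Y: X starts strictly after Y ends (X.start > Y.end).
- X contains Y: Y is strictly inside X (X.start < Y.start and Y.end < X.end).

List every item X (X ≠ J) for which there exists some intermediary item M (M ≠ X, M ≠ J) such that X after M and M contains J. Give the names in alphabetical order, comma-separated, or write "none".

Target J = [May 13, May 14].
Intermediaries M with M contains J: A, C, D.
Via A — items with X after A: none.
Via C — items with X after C: E.
Via D — items with X after D: E.
Union: E.

E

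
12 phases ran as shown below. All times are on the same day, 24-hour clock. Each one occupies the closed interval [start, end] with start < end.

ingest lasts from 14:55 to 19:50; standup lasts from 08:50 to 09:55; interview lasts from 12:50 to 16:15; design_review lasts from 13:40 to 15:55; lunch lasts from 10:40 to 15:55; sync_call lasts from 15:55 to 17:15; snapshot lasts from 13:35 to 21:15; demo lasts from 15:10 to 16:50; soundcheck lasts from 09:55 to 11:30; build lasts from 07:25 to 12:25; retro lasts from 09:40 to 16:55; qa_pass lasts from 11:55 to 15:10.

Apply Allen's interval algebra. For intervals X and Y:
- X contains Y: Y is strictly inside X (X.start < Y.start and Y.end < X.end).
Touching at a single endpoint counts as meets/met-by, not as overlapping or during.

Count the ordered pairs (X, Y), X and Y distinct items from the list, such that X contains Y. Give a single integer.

Checking all 132 ordered pairs for relation 'contains'; matching pairs in alphabetical order:
(build, soundcheck): build contains soundcheck ✓
(build, standup): build contains standup ✓
(ingest, demo): ingest contains demo ✓
(ingest, sync_call): ingest contains sync_call ✓
(interview, design_review): interview contains design_review ✓
(lunch, qa_pass): lunch contains qa_pass ✓
(retro, demo): retro contains demo ✓
(retro, design_review): retro contains design_review ✓
(retro, interview): retro contains interview ✓
(retro, lunch): retro contains lunch ✓
(retro, qa_pass): retro contains qa_pass ✓
(retro, soundcheck): retro contains soundcheck ✓
(snapshot, demo): snapshot contains demo ✓
(snapshot, design_review): snapshot contains design_review ✓
(snapshot, ingest): snapshot contains ingest ✓
(snapshot, sync_call): snapshot contains sync_call ✓
Count: 16.

16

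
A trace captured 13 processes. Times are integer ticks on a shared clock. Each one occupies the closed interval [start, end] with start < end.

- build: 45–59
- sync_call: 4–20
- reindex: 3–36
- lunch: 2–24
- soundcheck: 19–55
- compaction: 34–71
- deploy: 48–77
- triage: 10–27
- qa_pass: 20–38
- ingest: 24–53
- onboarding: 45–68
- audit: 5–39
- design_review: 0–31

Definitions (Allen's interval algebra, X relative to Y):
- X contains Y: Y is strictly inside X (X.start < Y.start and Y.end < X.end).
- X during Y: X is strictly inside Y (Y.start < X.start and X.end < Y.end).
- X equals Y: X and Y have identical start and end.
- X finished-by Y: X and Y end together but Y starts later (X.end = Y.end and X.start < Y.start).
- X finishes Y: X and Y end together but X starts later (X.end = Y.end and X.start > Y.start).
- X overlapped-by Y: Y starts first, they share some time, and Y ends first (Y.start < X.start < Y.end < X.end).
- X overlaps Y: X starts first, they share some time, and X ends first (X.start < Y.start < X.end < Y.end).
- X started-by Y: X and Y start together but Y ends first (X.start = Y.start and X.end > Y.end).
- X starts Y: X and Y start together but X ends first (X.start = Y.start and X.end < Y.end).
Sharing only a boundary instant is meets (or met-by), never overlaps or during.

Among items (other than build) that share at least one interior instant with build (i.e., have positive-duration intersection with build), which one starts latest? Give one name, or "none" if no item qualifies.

Target build = [45, 59].
audit [5, 39] → before → excluded.
compaction [34, 71] → contains → candidate.
deploy [48, 77] → overlapped-by → candidate.
design_review [0, 31] → before → excluded.
ingest [24, 53] → overlaps → candidate.
lunch [2, 24] → before → excluded.
onboarding [45, 68] → started-by → candidate.
qa_pass [20, 38] → before → excluded.
reindex [3, 36] → before → excluded.
soundcheck [19, 55] → overlaps → candidate.
sync_call [4, 20] → before → excluded.
triage [10, 27] → before → excluded.
Among candidates, latest start is 48 → deploy.

deploy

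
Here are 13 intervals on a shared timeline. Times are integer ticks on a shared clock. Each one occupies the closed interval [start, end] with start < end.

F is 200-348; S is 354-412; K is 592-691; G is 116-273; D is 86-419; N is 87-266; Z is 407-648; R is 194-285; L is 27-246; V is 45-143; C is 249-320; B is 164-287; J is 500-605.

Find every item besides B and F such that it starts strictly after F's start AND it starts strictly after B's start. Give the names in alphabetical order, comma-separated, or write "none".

Conditions: its start is strictly after F's start (X.start > 200) AND its start is strictly after B's start (X.start > 164).
C: start 249 > 200? ✓; start 249 > 164? ✓ → yes.
D: start 86 > 200? ✗; start 86 > 164? ✗ → no.
G: start 116 > 200? ✗; start 116 > 164? ✗ → no.
J: start 500 > 200? ✓; start 500 > 164? ✓ → yes.
K: start 592 > 200? ✓; start 592 > 164? ✓ → yes.
L: start 27 > 200? ✗; start 27 > 164? ✗ → no.
N: start 87 > 200? ✗; start 87 > 164? ✗ → no.
R: start 194 > 200? ✗; start 194 > 164? ✓ → no.
S: start 354 > 200? ✓; start 354 > 164? ✓ → yes.
V: start 45 > 200? ✗; start 45 > 164? ✗ → no.
Z: start 407 > 200? ✓; start 407 > 164? ✓ → yes.
Result: C, J, K, S, Z.

C, J, K, S, Z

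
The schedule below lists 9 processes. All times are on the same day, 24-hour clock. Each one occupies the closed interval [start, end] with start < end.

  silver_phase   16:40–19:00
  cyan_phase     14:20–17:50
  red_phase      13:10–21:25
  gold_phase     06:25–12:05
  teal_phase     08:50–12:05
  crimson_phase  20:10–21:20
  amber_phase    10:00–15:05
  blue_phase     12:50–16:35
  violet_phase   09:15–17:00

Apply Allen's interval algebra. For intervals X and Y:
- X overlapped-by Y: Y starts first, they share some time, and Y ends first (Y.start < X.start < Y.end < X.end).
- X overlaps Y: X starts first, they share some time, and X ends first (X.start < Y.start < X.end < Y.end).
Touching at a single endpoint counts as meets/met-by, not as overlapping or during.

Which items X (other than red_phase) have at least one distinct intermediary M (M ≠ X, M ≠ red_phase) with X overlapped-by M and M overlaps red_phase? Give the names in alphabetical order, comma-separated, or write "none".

blue_phase, cyan_phase, silver_phase

Target red_phase = [13:10, 21:25].
Intermediaries M with M overlaps red_phase: amber_phase, blue_phase, violet_phase.
Via amber_phase — items with X overlapped-by amber_phase: blue_phase, cyan_phase.
Via blue_phase — items with X overlapped-by blue_phase: cyan_phase.
Via violet_phase — items with X overlapped-by violet_phase: cyan_phase, silver_phase.
Union: blue_phase, cyan_phase, silver_phase.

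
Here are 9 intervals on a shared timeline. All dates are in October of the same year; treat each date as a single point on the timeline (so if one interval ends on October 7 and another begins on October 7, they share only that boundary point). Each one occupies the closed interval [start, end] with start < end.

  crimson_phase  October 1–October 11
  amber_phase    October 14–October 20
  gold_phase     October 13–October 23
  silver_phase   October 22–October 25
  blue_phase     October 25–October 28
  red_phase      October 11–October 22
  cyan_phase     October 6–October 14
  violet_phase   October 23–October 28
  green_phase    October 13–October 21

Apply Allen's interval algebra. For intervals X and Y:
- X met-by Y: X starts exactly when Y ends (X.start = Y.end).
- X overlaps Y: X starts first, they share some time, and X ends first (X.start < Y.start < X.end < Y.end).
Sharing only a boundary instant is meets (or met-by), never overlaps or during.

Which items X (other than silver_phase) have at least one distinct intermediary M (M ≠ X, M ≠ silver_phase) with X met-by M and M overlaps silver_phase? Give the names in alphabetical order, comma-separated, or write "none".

violet_phase

Target silver_phase = [October 22, October 25].
Intermediaries M with M overlaps silver_phase: gold_phase.
Via gold_phase — items with X met-by gold_phase: violet_phase.
Union: violet_phase.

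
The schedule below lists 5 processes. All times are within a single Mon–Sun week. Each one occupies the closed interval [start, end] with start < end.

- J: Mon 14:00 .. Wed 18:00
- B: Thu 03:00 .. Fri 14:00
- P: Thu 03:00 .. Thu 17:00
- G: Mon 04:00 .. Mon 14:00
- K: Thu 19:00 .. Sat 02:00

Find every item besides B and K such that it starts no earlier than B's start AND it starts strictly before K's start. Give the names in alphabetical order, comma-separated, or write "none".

Conditions: its start is no earlier than B's start (X.start >= Thu 03:00) AND its start is strictly before K's start (X.start < Thu 19:00).
G: start Mon 04:00 >= Thu 03:00? ✗; start Mon 04:00 < Thu 19:00? ✓ → no.
J: start Mon 14:00 >= Thu 03:00? ✗; start Mon 14:00 < Thu 19:00? ✓ → no.
P: start Thu 03:00 >= Thu 03:00? ✓; start Thu 03:00 < Thu 19:00? ✓ → yes.
Result: P.

P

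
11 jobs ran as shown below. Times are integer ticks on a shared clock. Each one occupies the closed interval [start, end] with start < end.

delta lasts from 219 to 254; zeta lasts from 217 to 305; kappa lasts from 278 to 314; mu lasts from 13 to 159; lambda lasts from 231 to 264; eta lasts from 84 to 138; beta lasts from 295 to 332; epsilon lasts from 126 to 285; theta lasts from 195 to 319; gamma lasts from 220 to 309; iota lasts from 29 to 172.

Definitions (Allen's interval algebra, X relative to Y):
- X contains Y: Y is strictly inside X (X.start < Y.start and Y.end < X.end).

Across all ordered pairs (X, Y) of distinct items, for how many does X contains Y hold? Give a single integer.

Checking all 110 ordered pairs for relation 'contains'; matching pairs in alphabetical order:
(epsilon, delta): epsilon contains delta ✓
(epsilon, lambda): epsilon contains lambda ✓
(gamma, lambda): gamma contains lambda ✓
(iota, eta): iota contains eta ✓
(mu, eta): mu contains eta ✓
(theta, delta): theta contains delta ✓
(theta, gamma): theta contains gamma ✓
(theta, kappa): theta contains kappa ✓
(theta, lambda): theta contains lambda ✓
(theta, zeta): theta contains zeta ✓
(zeta, delta): zeta contains delta ✓
(zeta, lambda): zeta contains lambda ✓
Count: 12.

12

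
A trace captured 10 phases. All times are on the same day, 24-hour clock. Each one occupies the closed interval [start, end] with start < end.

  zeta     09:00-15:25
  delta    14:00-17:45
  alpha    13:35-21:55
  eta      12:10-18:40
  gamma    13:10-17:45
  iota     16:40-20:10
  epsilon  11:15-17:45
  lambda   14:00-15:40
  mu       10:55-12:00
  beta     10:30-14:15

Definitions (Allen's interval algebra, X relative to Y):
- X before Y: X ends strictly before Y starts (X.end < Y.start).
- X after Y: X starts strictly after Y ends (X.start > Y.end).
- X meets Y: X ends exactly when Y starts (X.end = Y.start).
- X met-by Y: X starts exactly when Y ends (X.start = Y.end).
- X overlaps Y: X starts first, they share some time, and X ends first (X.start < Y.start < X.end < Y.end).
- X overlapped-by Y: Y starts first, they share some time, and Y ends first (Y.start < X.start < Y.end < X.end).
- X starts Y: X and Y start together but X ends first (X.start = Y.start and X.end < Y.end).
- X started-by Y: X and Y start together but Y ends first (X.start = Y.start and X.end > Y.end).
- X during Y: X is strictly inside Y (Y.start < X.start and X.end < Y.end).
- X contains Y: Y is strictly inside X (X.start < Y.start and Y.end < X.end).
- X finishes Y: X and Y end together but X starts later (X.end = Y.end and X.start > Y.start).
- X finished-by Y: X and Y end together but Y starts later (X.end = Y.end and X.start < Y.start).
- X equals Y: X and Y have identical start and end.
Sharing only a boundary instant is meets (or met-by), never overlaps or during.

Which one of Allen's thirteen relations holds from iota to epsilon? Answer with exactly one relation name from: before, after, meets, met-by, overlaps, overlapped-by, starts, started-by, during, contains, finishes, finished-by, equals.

iota = [16:40, 20:10]; epsilon = [11:15, 17:45].
Compare endpoints: iota.start > epsilon.start, iota.start < epsilon.end, iota.end > epsilon.start, iota.end > epsilon.end.
That pattern is 'overlapped-by'.

overlapped-by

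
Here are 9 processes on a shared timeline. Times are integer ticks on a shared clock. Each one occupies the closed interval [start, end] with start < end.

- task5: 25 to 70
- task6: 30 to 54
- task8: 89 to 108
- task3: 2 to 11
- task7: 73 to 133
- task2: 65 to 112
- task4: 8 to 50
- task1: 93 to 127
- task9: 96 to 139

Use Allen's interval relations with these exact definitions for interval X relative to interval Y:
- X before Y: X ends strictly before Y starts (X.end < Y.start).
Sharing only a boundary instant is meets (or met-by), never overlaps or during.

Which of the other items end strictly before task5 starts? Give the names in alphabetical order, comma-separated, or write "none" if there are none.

task3

Target task5 = [25, 70].
task1 [93, 127] → after → no.
task2 [65, 112] → overlapped-by → no.
task3 [2, 11] → before → yes.
task4 [8, 50] → overlaps → no.
task6 [30, 54] → during → no.
task7 [73, 133] → after → no.
task8 [89, 108] → after → no.
task9 [96, 139] → after → no.
Result: task3.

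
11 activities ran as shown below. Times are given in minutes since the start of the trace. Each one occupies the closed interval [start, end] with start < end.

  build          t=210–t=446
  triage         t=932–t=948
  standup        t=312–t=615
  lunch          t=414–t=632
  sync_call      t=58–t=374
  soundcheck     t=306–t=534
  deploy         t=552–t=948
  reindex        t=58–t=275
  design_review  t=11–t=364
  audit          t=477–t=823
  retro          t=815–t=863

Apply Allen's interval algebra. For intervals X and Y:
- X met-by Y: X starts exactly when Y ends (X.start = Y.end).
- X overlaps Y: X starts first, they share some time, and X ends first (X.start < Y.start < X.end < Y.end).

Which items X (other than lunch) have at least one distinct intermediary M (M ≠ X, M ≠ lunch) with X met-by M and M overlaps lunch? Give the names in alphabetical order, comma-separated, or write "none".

Target lunch = [t=414, t=632].
Intermediaries M with M overlaps lunch: build, soundcheck, standup.
Via build — items with X met-by build: none.
Via soundcheck — items with X met-by soundcheck: none.
Via standup — items with X met-by standup: none.
Union: none.

none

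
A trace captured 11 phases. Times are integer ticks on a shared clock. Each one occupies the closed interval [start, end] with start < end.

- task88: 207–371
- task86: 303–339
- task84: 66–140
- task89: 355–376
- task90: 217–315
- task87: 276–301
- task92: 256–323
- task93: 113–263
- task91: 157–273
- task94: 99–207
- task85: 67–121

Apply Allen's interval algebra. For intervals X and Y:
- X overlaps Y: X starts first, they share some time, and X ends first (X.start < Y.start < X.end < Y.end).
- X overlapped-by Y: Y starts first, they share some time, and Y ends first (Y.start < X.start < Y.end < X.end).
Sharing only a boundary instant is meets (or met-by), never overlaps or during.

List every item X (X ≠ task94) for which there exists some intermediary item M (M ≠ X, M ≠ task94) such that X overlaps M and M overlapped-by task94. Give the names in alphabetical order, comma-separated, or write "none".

Target task94 = [99, 207].
Intermediaries M with M overlapped-by task94: task91, task93.
Via task91 — items with X overlaps task91: task93.
Via task93 — items with X overlaps task93: task84, task85.
Union: task84, task85, task93.

task84, task85, task93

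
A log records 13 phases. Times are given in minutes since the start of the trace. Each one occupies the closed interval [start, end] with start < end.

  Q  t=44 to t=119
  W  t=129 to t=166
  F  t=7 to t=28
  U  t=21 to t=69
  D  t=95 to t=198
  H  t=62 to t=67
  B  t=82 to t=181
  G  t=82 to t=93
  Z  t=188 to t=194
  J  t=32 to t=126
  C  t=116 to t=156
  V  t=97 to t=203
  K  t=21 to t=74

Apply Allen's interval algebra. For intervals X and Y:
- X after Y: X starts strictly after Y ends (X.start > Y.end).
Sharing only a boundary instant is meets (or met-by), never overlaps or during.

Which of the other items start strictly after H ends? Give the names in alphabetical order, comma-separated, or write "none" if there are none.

Target H = [t=62, t=67].
B [t=82, t=181] → after → yes.
C [t=116, t=156] → after → yes.
D [t=95, t=198] → after → yes.
F [t=7, t=28] → before → no.
G [t=82, t=93] → after → yes.
J [t=32, t=126] → contains → no.
K [t=21, t=74] → contains → no.
Q [t=44, t=119] → contains → no.
U [t=21, t=69] → contains → no.
V [t=97, t=203] → after → yes.
W [t=129, t=166] → after → yes.
Z [t=188, t=194] → after → yes.
Result: B, C, D, G, V, W, Z.

B, C, D, G, V, W, Z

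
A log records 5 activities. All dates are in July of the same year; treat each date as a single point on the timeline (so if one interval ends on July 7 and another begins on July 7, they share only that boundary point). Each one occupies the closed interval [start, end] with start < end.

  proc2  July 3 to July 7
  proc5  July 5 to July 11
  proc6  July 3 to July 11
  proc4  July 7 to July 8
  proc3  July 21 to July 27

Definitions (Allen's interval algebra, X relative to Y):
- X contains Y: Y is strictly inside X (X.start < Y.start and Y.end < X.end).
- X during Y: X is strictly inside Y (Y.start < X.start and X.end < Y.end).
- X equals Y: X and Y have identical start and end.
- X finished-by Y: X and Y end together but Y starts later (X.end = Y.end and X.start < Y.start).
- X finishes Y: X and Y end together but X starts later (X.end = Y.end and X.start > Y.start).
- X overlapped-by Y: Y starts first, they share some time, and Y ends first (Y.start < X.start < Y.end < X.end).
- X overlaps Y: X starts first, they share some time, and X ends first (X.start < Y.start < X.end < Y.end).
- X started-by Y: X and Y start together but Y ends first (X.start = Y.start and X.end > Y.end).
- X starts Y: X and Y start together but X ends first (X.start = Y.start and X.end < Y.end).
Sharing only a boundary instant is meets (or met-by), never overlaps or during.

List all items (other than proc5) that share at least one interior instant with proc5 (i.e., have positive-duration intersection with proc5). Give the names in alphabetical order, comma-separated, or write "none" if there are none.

proc2, proc4, proc6

Target proc5 = [July 5, July 11].
proc2 [July 3, July 7] → overlaps → yes.
proc3 [July 21, July 27] → after → no.
proc4 [July 7, July 8] → during → yes.
proc6 [July 3, July 11] → finished-by → yes.
Result: proc2, proc4, proc6.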